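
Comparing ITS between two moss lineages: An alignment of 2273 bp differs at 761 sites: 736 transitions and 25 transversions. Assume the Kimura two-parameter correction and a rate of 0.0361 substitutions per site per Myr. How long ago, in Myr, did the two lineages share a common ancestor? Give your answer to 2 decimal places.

P = 736/2273 ≈ 0.323801 and Q = 25/2273 ≈ 0.010999.
Under the Kimura two-parameter model, d = −½ ln(1 − 2P − Q) − ¼ ln(1 − 2Q).
1 − 2P − Q = 0.341399, giving −½ ln(0.341399) = 0.537352.
1 − 2Q = 0.978002, giving −¼ ln(0.978002) = 0.005561.
d = 0.537352 + 0.005561 = 0.542913.
Under a molecular clock d = 2μt, so t = d/(2μ) = 0.542913 / (2 × 0.0361) = 7.52 Myr.

7.52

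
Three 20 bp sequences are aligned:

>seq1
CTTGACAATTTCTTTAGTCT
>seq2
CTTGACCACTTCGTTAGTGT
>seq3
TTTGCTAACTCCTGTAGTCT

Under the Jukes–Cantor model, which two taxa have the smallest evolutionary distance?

seq1–seq2: 4/20 differ, p = 0.200, d = 0.233.
seq1–seq3: 6/20 differ, p = 0.300, d = 0.383.
seq2–seq3: 8/20 differ, p = 0.400, d = 0.572.
The smallest distance is between seq1 and seq2.

seq1 and seq2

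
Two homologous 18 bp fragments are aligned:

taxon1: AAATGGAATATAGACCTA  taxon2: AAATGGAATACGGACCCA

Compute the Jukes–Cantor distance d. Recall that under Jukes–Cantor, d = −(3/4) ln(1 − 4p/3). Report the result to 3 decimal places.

The sequences differ at 3 of 18 sites (11, 12, 17), so p = 3/18 ≈ 0.166667.
d = −(3/4) ln(1 − 4p/3) = −0.75 ln(1 − 0.222223) = −0.75 ln(0.777777)
  = −0.75 × (-0.251315) = 0.188486 substitutions/site.

0.188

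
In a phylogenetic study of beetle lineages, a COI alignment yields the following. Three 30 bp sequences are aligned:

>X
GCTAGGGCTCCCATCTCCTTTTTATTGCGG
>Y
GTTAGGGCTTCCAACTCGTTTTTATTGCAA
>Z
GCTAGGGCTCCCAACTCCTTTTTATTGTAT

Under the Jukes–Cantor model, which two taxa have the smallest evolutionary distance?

X and Z

X–Y: 6/30 differ, p = 0.200, d = 0.233.
X–Z: 4/30 differ, p = 0.133, d = 0.147.
Y–Z: 5/30 differ, p = 0.167, d = 0.188.
The smallest distance is between X and Z.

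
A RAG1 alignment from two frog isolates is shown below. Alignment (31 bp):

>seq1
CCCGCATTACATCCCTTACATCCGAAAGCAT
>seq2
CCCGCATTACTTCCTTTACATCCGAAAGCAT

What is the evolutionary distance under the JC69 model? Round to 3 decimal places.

The sequences differ at 2 of 31 sites (11, 15), so p = 2/31 ≈ 0.064516.
d = −(3/4) ln(1 − 4p/3) = −0.75 ln(1 − 0.086021) = −0.75 ln(0.913979)
  = −0.75 × (-0.089948) = 0.067461 substitutions/site.

0.067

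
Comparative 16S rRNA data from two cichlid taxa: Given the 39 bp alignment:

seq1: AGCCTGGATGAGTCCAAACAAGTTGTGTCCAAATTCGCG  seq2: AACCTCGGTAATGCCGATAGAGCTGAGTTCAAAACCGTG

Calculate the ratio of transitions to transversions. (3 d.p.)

1.286

Transitions are A↔G and C↔T; transversions are all other mismatches.
Transitions: 9. Transversions: 7.
R = 9/7 = 1.285714… ≈ 1.286 (to 3 d.p.).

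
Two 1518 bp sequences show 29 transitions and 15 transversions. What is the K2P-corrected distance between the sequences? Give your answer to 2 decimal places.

0.03

P = 29/1518 ≈ 0.019104 and Q = 15/1518 ≈ 0.009881.
Under the Kimura two-parameter model, d = −½ ln(1 − 2P − Q) − ¼ ln(1 − 2Q).
1 − 2P − Q = 0.951911, giving −½ ln(0.951911) = 0.024642.
1 − 2Q = 0.980238, giving −¼ ln(0.980238) = 0.004990.
d = 0.024642 + 0.004990 = 0.029632.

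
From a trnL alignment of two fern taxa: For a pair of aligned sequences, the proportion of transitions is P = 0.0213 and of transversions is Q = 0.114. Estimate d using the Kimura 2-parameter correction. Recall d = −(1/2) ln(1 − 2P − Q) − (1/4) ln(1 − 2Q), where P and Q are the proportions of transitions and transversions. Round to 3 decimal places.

Under the Kimura two-parameter model, d = −½ ln(1 − 2P − Q) − ¼ ln(1 − 2Q).
1 − 2P − Q = 0.8434, giving −½ ln(0.8434) = 0.085157.
1 − 2Q = 0.772, giving −¼ ln(0.772) = 0.064693.
d = 0.085157 + 0.064693 = 0.149850.

0.150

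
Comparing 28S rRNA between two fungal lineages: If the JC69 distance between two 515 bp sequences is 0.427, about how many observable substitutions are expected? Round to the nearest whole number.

168

Invert JC69: p = (3/4)(1 − e^(−4d/3)) = 0.75 × (1 − e^(-0.569333)) = 0.75 × (1 − 0.565903) = 0.325573.
Expected differing sites = pL ≈ 0.325573 × 515 = 167.670095 ≈ 168.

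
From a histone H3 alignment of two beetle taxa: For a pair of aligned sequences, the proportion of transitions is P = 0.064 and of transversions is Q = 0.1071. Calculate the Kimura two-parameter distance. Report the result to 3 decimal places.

Under the Kimura two-parameter model, d = −½ ln(1 − 2P − Q) − ¼ ln(1 − 2Q).
1 − 2P − Q = 0.7649, giving −½ ln(0.7649) = 0.134005.
1 − 2Q = 0.7858, giving −¼ ln(0.7858) = 0.060263.
d = 0.134005 + 0.060263 = 0.194268.

0.194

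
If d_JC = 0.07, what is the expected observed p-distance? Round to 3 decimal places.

p = (3/4)(1 − e^(−4d/3)) = 0.75 × (1 − e^(-0.093333)) = 0.75 × (1 − 0.910890) = 0.066833.

0.067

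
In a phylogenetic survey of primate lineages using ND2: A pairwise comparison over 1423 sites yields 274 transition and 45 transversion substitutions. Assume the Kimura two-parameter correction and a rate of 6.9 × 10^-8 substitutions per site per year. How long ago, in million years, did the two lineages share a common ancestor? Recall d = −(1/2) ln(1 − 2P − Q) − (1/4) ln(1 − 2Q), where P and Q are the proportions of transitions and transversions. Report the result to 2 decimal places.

P = 274/1423 ≈ 0.192551 and Q = 45/1423 ≈ 0.031623.
Under the Kimura two-parameter model, d = −½ ln(1 − 2P − Q) − ¼ ln(1 − 2Q).
1 − 2P − Q = 0.583275, giving −½ ln(0.583275) = 0.269548.
1 − 2Q = 0.936754, giving −¼ ln(0.936754) = 0.016334.
d = 0.269548 + 0.016334 = 0.285882.
Under a molecular clock d = 2μt, so t = d/(2μ) = 0.285882 / (2 × 6.9 × 10^-8) = 2.07 million years.

2.07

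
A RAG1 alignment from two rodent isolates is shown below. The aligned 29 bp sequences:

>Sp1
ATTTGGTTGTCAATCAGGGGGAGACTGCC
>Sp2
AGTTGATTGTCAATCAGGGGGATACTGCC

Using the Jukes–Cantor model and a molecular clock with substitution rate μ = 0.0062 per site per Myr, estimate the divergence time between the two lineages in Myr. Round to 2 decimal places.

The sequences differ at 3 of 29 sites (2, 6, 23), so p = 3/29 ≈ 0.103448.
d = −(3/4) ln(1 − 4p/3) = −0.75 ln(1 − 0.137931) = −0.75 ln(0.862069)
  = −0.75 × (-0.148420) = 0.111315 substitutions/site.
Under a molecular clock d = 2μt, so t = d/(2μ) = 0.111315 / (2 × 0.0062) = 8.98 Myr.

8.98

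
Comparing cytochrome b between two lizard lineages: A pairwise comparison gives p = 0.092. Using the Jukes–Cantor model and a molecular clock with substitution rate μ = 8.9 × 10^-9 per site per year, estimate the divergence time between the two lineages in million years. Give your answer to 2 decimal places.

5.51

d = −(3/4) ln(1 − 4p/3) = −0.75 ln(1 − 0.122667) = −0.75 ln(0.877333)
  = −0.75 × (-0.130869) = 0.098152 substitutions/site.
Under a molecular clock d = 2μt, so t = d/(2μ) = 0.098152 / (2 × 8.9 × 10^-9) = 5.51 million years.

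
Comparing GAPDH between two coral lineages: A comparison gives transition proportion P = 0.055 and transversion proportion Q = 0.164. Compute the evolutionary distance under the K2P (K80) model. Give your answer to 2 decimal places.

Under the Kimura two-parameter model, d = −½ ln(1 − 2P − Q) − ¼ ln(1 − 2Q).
1 − 2P − Q = 0.726, giving −½ ln(0.726) = 0.160103.
1 − 2Q = 0.672, giving −¼ ln(0.672) = 0.099374.
d = 0.160103 + 0.099374 = 0.259477.

0.26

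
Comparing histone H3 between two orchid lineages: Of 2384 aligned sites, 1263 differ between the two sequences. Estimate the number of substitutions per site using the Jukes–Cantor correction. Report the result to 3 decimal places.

p = 1263/2384 ≈ 0.529782.
d = −(3/4) ln(1 − 4p/3) = −0.75 ln(1 − 0.706376) = −0.75 ln(0.293624)
  = −0.75 × (-1.225455) = 0.919091 substitutions/site.

0.919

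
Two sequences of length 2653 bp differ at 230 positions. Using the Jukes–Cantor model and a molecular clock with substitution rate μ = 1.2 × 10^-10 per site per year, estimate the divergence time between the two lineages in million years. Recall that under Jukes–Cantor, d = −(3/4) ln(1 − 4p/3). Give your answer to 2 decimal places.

p = 230/2653 ≈ 0.086694.
d = −(3/4) ln(1 − 4p/3) = −0.75 ln(1 − 0.115592) = −0.75 ln(0.884408)
  = −0.75 × (-0.122837) = 0.092128 substitutions/site.
Under a molecular clock d = 2μt, so t = d/(2μ) = 0.092128 / (2 × 1.2 × 10^-10) = 383.87 million years.

383.87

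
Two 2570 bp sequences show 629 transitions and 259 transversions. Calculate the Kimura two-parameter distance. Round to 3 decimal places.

0.502

P = 629/2570 ≈ 0.244747 and Q = 259/2570 ≈ 0.100778.
Under the Kimura two-parameter model, d = −½ ln(1 − 2P − Q) − ¼ ln(1 − 2Q).
1 − 2P − Q = 0.409728, giving −½ ln(0.409728) = 0.446131.
1 − 2Q = 0.798444, giving −¼ ln(0.798444) = 0.056273.
d = 0.446131 + 0.056273 = 0.502404.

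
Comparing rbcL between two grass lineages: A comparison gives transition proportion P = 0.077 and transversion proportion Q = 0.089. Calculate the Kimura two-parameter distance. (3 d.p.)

Under the Kimura two-parameter model, d = −½ ln(1 − 2P − Q) − ¼ ln(1 − 2Q).
1 − 2P − Q = 0.757, giving −½ ln(0.757) = 0.139196.
1 − 2Q = 0.822, giving −¼ ln(0.822) = 0.049004.
d = 0.139196 + 0.049004 = 0.188200.

0.188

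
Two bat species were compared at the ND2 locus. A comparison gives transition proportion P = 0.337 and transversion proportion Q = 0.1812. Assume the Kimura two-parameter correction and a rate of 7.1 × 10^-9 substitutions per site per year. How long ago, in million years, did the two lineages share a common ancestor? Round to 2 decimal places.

Under the Kimura two-parameter model, d = −½ ln(1 − 2P − Q) − ¼ ln(1 − 2Q).
1 − 2P − Q = 0.1448, giving −½ ln(0.1448) = 0.966201.
1 − 2Q = 0.6376, giving −¼ ln(0.6376) = 0.112511.
d = 0.966201 + 0.112511 = 1.078712.
Under a molecular clock d = 2μt, so t = d/(2μ) = 1.078712 / (2 × 7.1 × 10^-9) = 75.97 million years.

75.97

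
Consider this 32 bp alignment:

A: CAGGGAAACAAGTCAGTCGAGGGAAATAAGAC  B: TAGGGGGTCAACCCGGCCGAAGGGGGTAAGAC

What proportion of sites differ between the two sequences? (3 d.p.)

0.375

The sequences differ at 12 of 32 positions.
p = 12/32 = 0.375.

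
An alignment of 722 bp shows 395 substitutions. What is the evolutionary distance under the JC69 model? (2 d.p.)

0.98

p = 395/722 ≈ 0.547091.
d = −(3/4) ln(1 − 4p/3) = −0.75 ln(1 − 0.729455) = −0.75 ln(0.270545)
  = −0.75 × (-1.307317) = 0.980488 substitutions/site.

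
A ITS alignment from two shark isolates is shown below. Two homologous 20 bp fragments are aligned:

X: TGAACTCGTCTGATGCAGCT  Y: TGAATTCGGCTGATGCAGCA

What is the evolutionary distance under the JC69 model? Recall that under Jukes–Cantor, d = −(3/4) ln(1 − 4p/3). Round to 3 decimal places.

The sequences differ at 3 of 20 sites (5, 9, 20), so p = 3/20 = 0.15.
d = −(3/4) ln(1 − 4p/3) = −0.75 ln(1 − 0.2) = −0.75 ln(0.8)
  = −0.75 × (-0.223144) = 0.167358 substitutions/site.

0.167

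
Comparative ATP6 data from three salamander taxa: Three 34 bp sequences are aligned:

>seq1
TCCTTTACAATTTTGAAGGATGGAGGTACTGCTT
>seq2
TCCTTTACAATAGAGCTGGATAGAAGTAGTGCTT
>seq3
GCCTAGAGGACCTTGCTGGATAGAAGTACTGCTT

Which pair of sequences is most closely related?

seq1–seq2: 8/34 differ, p = 0.235, d = 0.282.
seq1–seq3: 11/34 differ, p = 0.324, d = 0.423.
seq2–seq3: 10/34 differ, p = 0.294, d = 0.373.
The smallest distance is between seq1 and seq2.

seq1 and seq2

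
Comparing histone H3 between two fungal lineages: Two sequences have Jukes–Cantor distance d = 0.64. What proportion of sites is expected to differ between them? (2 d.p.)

p = (3/4)(1 − e^(−4d/3)) = 0.75 × (1 − e^(-0.853333)) = 0.75 × (1 − 0.425993) = 0.430505.

0.43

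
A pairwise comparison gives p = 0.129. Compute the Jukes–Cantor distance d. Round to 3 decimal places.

0.142

d = −(3/4) ln(1 − 4p/3) = −0.75 ln(1 − 0.172) = −0.75 ln(0.828)
  = −0.75 × (-0.188742) = 0.141557 substitutions/site.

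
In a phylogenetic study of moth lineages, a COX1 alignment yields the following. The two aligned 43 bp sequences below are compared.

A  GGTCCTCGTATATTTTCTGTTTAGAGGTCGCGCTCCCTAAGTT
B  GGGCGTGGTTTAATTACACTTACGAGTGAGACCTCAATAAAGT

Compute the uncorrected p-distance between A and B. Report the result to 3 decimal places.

The sequences differ at 19 of 43 positions.
p = 19/43 = 0.441860… ≈ 0.442 (to 3 d.p.).

0.442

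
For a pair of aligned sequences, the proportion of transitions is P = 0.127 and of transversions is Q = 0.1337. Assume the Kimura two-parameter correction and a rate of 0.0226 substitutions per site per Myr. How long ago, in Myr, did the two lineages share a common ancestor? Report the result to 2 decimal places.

7.15

Under the Kimura two-parameter model, d = −½ ln(1 − 2P − Q) − ¼ ln(1 − 2Q).
1 − 2P − Q = 0.6123, giving −½ ln(0.6123) = 0.245266.
1 − 2Q = 0.7326, giving −¼ ln(0.7326) = 0.077789.
d = 0.245266 + 0.077789 = 0.323055.
Under a molecular clock d = 2μt, so t = d/(2μ) = 0.323055 / (2 × 0.0226) = 7.15 Myr.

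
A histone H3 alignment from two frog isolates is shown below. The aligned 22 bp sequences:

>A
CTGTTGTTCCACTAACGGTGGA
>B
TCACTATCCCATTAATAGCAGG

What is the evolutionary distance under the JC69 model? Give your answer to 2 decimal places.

0.97

The sequences differ at 12 of 22 sites, so p = 12/22 ≈ 0.545455.
d = −(3/4) ln(1 − 4p/3) = −0.75 ln(1 − 0.727273) = −0.75 ln(0.272727)
  = −0.75 × (-1.299284) = 0.974463 substitutions/site.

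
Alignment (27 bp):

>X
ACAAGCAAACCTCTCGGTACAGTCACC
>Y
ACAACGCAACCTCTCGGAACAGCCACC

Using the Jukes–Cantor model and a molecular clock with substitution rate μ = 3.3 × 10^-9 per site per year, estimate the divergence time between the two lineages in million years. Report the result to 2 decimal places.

32.22

The sequences differ at 5 of 27 sites (5, 6, 7, 18, 23), so p = 5/27 ≈ 0.185185.
d = −(3/4) ln(1 − 4p/3) = −0.75 ln(1 − 0.246913) = −0.75 ln(0.753087)
  = −0.75 × (-0.283575) = 0.212681 substitutions/site.
Under a molecular clock d = 2μt, so t = d/(2μ) = 0.212681 / (2 × 3.3 × 10^-9) = 32.22 million years.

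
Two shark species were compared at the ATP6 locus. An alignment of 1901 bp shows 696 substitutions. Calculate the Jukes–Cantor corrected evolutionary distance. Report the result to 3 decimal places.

p = 696/1901 ≈ 0.366123.
d = −(3/4) ln(1 − 4p/3) = −0.75 ln(1 − 0.488164) = −0.75 ln(0.511836)
  = −0.75 × (-0.669751) = 0.502313 substitutions/site.

0.502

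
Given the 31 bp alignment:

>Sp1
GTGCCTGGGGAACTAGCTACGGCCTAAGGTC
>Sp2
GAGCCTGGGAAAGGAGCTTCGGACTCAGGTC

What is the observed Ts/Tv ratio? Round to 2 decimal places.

0.17

Transitions are A↔G and C↔T; transversions are all other mismatches.
Transitions: 1. Transversions: 6.
R = 1/6 = 0.166666… ≈ 0.17 (to 2 d.p.).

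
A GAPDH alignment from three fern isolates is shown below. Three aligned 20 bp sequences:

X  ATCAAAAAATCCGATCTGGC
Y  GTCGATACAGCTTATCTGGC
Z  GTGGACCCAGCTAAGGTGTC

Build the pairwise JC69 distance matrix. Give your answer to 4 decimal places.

d(X,Y) = 0.4715, d(X,Z) = 1.2071, d(Y,Z) = 0.4715

X–Y: 7/20 sites differ → p = 0.35, d = −0.75 ln(1 − 0.466667) = 0.471457 ≈ 0.4715.
X–Z: 12/20 sites differ → p = 0.6, d = −0.75 ln(1 − 0.8) = 1.207078 ≈ 1.2071.
Y–Z: 7/20 sites differ → p = 0.35, d = −0.75 ln(1 − 0.466667) = 0.471457 ≈ 0.4715.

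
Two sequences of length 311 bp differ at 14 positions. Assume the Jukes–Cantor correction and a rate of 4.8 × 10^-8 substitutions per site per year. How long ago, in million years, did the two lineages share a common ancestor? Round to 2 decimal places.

p = 14/311 ≈ 0.045016.
d = −(3/4) ln(1 − 4p/3) = −0.75 ln(1 − 0.060021) = −0.75 ln(0.939979)
  = −0.75 × (-0.061898) = 0.046424 substitutions/site.
Under a molecular clock d = 2μt, so t = d/(2μ) = 0.046424 / (2 × 4.8 × 10^-8) = 0.48 million years.

0.48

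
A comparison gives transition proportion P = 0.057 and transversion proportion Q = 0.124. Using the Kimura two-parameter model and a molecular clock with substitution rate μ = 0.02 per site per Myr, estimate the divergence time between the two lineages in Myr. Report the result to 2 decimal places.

5.18

Under the Kimura two-parameter model, d = −½ ln(1 − 2P − Q) − ¼ ln(1 − 2Q).
1 − 2P − Q = 0.762, giving −½ ln(0.762) = 0.135904.
1 − 2Q = 0.752, giving −¼ ln(0.752) = 0.071255.
d = 0.135904 + 0.071255 = 0.207159.
Under a molecular clock d = 2μt, so t = d/(2μ) = 0.207159 / (2 × 0.02) = 5.18 Myr.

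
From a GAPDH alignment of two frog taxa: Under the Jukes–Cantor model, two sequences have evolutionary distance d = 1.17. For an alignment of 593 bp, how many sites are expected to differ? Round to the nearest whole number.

351

Invert JC69: p = (3/4)(1 − e^(−4d/3)) = 0.75 × (1 − e^(-1.56)) = 0.75 × (1 − 0.210136) = 0.592398.
Expected differing sites = pL ≈ 0.592398 × 593 = 351.292014 ≈ 351.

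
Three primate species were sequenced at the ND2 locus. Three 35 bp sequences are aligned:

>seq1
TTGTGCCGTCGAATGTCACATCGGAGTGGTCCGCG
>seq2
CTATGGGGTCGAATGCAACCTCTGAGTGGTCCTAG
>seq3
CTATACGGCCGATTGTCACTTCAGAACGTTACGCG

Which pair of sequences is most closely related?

seq1–seq2: 10/35 differ, p = 0.286, d = 0.360.
seq1–seq3: 12/35 differ, p = 0.343, d = 0.458.
seq2–seq3: 14/35 differ, p = 0.400, d = 0.572.
The smallest distance is between seq1 and seq2.

seq1 and seq2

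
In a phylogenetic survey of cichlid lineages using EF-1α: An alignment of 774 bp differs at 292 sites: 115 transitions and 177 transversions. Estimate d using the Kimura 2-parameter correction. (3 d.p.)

0.526

P = 115/774 ≈ 0.148579 and Q = 177/774 ≈ 0.228682.
Under the Kimura two-parameter model, d = −½ ln(1 − 2P − Q) − ¼ ln(1 − 2Q).
1 − 2P − Q = 0.47416, giving −½ ln(0.47416) = 0.373105.
1 − 2Q = 0.542636, giving −¼ ln(0.542636) = 0.152829.
d = 0.373105 + 0.152829 = 0.525934.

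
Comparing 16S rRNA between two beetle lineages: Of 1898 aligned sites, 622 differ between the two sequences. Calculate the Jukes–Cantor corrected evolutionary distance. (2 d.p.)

0.43

p = 622/1898 ≈ 0.327713.
d = −(3/4) ln(1 − 4p/3) = −0.75 ln(1 − 0.436951) = −0.75 ln(0.563049)
  = −0.75 × (-0.574389) = 0.430792 substitutions/site.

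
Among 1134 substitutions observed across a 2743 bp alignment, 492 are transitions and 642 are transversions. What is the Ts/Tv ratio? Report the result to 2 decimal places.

0.77

R = 492/642 = 0.766355… ≈ 0.77 (to 2 d.p.).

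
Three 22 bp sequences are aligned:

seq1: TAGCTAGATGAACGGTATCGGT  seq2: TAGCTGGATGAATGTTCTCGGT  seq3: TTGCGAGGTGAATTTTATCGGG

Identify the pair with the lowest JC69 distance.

seq1 and seq2

seq1–seq2: 4/22 differ, p = 0.182, d = 0.208.
seq1–seq3: 7/22 differ, p = 0.318, d = 0.414.
seq2–seq3: 7/22 differ, p = 0.318, d = 0.414.
The smallest distance is between seq1 and seq2.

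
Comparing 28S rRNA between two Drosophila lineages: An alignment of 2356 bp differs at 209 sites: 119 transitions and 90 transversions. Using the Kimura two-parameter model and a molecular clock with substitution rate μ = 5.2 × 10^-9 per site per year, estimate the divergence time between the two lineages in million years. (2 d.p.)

P = 119/2356 ≈ 0.050509 and Q = 90/2356 ≈ 0.0382.
Under the Kimura two-parameter model, d = −½ ln(1 − 2P − Q) − ¼ ln(1 − 2Q).
1 − 2P − Q = 0.860782, giving −½ ln(0.860782) = 0.074957.
1 − 2Q = 0.9236, giving −¼ ln(0.9236) = 0.019869.
d = 0.074957 + 0.019869 = 0.094826.
Under a molecular clock d = 2μt, so t = d/(2μ) = 0.094826 / (2 × 5.2 × 10^-9) = 9.12 million years.

9.12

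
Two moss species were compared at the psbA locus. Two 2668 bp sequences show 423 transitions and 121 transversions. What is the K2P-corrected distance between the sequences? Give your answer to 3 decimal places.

0.249

P = 423/2668 ≈ 0.158546 and Q = 121/2668 ≈ 0.045352.
Under the Kimura two-parameter model, d = −½ ln(1 − 2P − Q) − ¼ ln(1 − 2Q).
1 − 2P − Q = 0.637556, giving −½ ln(0.637556) = 0.225057.
1 − 2Q = 0.909296, giving −¼ ln(0.909296) = 0.023771.
d = 0.225057 + 0.023771 = 0.248828.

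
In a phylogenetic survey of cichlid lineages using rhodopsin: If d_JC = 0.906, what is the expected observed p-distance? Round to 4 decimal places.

0.5259

p = (3/4)(1 − e^(−4d/3)) = 0.75 × (1 − e^(-1.208)) = 0.75 × (1 − 0.298794) = 0.525905.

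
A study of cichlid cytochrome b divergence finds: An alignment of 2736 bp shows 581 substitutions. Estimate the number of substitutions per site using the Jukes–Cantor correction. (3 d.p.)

0.250

p = 581/2736 ≈ 0.212354.
d = −(3/4) ln(1 − 4p/3) = −0.75 ln(1 − 0.283139) = −0.75 ln(0.716861)
  = −0.75 × (-0.332873) = 0.249655 substitutions/site.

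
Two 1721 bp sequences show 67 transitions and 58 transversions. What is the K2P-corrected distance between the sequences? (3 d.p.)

0.077

P = 67/1721 ≈ 0.038931 and Q = 58/1721 ≈ 0.033701.
Under the Kimura two-parameter model, d = −½ ln(1 − 2P − Q) − ¼ ln(1 − 2Q).
1 − 2P − Q = 0.888437, giving −½ ln(0.888437) = 0.059146.
1 − 2Q = 0.932598, giving −¼ ln(0.932598) = 0.017445.
d = 0.059146 + 0.017445 = 0.076591.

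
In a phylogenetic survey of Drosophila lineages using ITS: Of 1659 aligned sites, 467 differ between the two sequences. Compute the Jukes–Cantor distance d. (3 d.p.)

p = 467/1659 ≈ 0.281495.
d = −(3/4) ln(1 − 4p/3) = −0.75 ln(1 − 0.375327) = −0.75 ln(0.624673)
  = −0.75 × (-0.470527) = 0.352895 substitutions/site.

0.353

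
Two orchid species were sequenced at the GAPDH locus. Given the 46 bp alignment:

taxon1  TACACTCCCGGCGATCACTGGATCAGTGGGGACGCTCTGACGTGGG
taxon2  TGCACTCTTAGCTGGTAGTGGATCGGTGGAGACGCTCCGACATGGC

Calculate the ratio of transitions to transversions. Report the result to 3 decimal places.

2.500

Transitions are A↔G and C↔T; transversions are all other mismatches.
Transitions: 10. Transversions: 4.
R = 10/4 = 2.500.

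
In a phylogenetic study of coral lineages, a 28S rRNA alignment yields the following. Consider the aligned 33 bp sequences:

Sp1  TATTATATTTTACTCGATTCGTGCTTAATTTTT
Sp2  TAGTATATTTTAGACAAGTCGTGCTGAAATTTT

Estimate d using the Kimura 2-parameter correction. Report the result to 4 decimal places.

0.2518

Of 33 sites, 1 differences are transitions and 6 are transversions, so P = 1/33 ≈ 0.030303 and Q = 6/33 ≈ 0.181818.
Under the Kimura two-parameter model, d = −½ ln(1 − 2P − Q) − ¼ ln(1 − 2Q).
1 − 2P − Q = 0.757576, giving −½ ln(0.757576) = 0.138816.
1 − 2Q = 0.636364, giving −¼ ln(0.636364) = 0.112996.
d = 0.138816 + 0.112996 = 0.251812.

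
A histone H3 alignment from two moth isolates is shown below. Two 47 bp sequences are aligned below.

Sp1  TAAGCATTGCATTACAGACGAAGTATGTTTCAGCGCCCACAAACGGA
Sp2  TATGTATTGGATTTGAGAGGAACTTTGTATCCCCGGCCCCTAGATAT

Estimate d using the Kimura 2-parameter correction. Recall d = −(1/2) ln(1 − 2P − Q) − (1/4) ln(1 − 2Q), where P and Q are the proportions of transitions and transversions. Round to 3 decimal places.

Of 47 sites, 3 differences are transitions and 16 are transversions, so P = 3/47 ≈ 0.06383 and Q = 16/47 ≈ 0.340426.
Under the Kimura two-parameter model, d = −½ ln(1 − 2P − Q) − ¼ ln(1 − 2Q).
1 − 2P − Q = 0.531914, giving −½ ln(0.531914) = 0.315637.
1 − 2Q = 0.319148, giving −¼ ln(0.319148) = 0.285525.
d = 0.315637 + 0.285525 = 0.601162.

0.601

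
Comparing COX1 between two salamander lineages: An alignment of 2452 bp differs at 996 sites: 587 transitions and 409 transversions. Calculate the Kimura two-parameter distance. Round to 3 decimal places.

0.620

P = 587/2452 ≈ 0.239396 and Q = 409/2452 ≈ 0.166803.
Under the Kimura two-parameter model, d = −½ ln(1 − 2P − Q) − ¼ ln(1 − 2Q).
1 − 2P − Q = 0.354405, giving −½ ln(0.354405) = 0.518657.
1 − 2Q = 0.666394, giving −¼ ln(0.666394) = 0.101469.
d = 0.518657 + 0.101469 = 0.620126.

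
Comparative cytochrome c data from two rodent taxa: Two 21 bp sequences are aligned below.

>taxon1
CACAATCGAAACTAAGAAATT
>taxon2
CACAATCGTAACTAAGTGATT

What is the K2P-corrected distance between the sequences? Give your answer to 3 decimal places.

0.158

Of 21 sites, 1 differences are transitions and 2 are transversions, so P = 1/21 ≈ 0.047619 and Q = 2/21 ≈ 0.095238.
Under the Kimura two-parameter model, d = −½ ln(1 − 2P − Q) − ¼ ln(1 − 2Q).
1 − 2P − Q = 0.809524, giving −½ ln(0.809524) = 0.105654.
1 − 2Q = 0.809524, giving −¼ ln(0.809524) = 0.052827.
d = 0.105654 + 0.052827 = 0.158481.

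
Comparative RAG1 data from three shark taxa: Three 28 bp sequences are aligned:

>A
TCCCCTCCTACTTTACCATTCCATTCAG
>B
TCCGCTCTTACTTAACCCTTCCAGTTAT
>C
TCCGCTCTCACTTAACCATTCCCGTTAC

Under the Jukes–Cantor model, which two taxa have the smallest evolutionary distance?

B and C

A–B: 7/28 differ, p = 0.250, d = 0.304.
A–C: 8/28 differ, p = 0.286, d = 0.360.
B–C: 4/28 differ, p = 0.143, d = 0.158.
The smallest distance is between B and C.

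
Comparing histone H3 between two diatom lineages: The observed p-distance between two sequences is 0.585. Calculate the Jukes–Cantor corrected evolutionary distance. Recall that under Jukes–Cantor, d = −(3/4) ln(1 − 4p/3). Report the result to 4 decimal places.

d = −(3/4) ln(1 − 4p/3) = −0.75 ln(1 − 0.78) = −0.75 ln(0.22)
  = −0.75 × (-1.514128) = 1.135596 substitutions/site.

1.1356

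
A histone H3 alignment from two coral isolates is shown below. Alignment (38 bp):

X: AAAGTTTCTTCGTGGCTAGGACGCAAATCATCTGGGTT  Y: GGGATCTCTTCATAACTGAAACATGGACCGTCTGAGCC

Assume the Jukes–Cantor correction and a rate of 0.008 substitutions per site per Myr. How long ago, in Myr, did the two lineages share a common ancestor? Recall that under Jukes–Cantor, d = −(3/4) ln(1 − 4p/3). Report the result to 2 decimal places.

The sequences differ at 20 of 38 sites, so p = 20/38 ≈ 0.526316.
d = −(3/4) ln(1 − 4p/3) = −0.75 ln(1 − 0.701755) = −0.75 ln(0.298245)
  = −0.75 × (-1.209840) = 0.907380 substitutions/site.
Under a molecular clock d = 2μt, so t = d/(2μ) = 0.907380 / (2 × 0.008) = 56.71 Myr.

56.71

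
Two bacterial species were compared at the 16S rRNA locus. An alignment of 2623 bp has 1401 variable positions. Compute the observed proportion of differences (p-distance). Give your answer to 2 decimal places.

0.53

p = 1401/2623 = 0.534121… ≈ 0.53 (to 2 d.p.).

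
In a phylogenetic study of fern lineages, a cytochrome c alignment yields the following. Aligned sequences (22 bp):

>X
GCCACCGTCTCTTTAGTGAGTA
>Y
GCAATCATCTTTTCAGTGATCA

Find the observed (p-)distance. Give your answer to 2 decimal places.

The sequences differ at 7 of 22 positions (sites 3, 5, 7, 11, 14, 20, 21).
p = 7/22 = 0.318181… ≈ 0.32 (to 2 d.p.).

0.32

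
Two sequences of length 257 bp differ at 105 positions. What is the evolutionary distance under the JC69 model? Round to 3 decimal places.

p = 105/257 ≈ 0.40856.
d = −(3/4) ln(1 − 4p/3) = −0.75 ln(1 − 0.544747) = −0.75 ln(0.455253)
  = −0.75 × (-0.786902) = 0.590177 substitutions/site.

0.590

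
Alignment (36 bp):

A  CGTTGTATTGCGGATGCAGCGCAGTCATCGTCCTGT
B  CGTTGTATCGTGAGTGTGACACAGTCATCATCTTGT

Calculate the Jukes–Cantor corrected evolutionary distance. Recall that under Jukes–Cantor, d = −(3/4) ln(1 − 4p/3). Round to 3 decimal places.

The sequences differ at 10 of 36 sites (9, 11, 13, 14, 17, 18, 19, 21, 30, 33), so p = 10/36 ≈ 0.277778.
d = −(3/4) ln(1 − 4p/3) = −0.75 ln(1 − 0.370371) = −0.75 ln(0.629629)
  = −0.75 × (-0.462625) = 0.346969 substitutions/site.

0.347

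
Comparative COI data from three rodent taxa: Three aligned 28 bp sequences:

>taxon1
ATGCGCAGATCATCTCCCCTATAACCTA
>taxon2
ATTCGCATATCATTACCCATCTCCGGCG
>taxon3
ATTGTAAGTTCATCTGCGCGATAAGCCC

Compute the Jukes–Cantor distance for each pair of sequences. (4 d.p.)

d(taxon1,taxon2) = 0.6355, d(taxon1,taxon3) = 0.5565, d(taxon2,taxon3) = 1.0763

taxon1–taxon2: 12/28 sites differ → p ≈ 0.428571, d = −0.75 ln(1 − 0.571428) = 0.635472 ≈ 0.6355.
taxon1–taxon3: 11/28 sites differ → p ≈ 0.392857, d = −0.75 ln(1 − 0.523809) = 0.556452 ≈ 0.5565.
taxon2–taxon3: 16/28 sites differ → p ≈ 0.571429, d = −0.75 ln(1 − 0.761905) = 1.076314 ≈ 1.0763.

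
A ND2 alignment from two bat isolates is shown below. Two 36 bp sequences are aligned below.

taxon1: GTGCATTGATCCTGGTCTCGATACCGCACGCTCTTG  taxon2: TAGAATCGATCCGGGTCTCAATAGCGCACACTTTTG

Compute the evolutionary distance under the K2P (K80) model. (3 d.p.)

0.305

Of 36 sites, 4 differences are transitions and 5 are transversions, so P = 4/36 ≈ 0.111111 and Q = 5/36 ≈ 0.138889.
Under the Kimura two-parameter model, d = −½ ln(1 − 2P − Q) − ¼ ln(1 − 2Q).
1 − 2P − Q = 0.638889, giving −½ ln(0.638889) = 0.224012.
1 − 2Q = 0.722222, giving −¼ ln(0.722222) = 0.081356.
d = 0.224012 + 0.081356 = 0.305368.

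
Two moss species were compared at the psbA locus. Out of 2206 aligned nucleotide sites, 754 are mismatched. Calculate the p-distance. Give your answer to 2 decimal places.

p = 754/2206 = 0.341795… ≈ 0.34 (to 2 d.p.).

0.34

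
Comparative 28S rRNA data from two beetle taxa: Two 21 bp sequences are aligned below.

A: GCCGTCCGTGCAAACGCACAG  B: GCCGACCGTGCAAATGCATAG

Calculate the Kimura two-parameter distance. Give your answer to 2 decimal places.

Of 21 sites, 2 differences are transitions and 1 are transversions, so P = 2/21 ≈ 0.095238 and Q = 1/21 ≈ 0.047619.
Under the Kimura two-parameter model, d = −½ ln(1 − 2P − Q) − ¼ ln(1 − 2Q).
1 − 2P − Q = 0.761905, giving −½ ln(0.761905) = 0.135967.
1 − 2Q = 0.904762, giving −¼ ln(0.904762) = 0.025021.
d = 0.135967 + 0.025021 = 0.160988.

0.16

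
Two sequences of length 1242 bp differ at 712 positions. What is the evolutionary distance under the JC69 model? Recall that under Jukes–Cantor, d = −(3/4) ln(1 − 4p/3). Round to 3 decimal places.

p = 712/1242 ≈ 0.573269.
d = −(3/4) ln(1 − 4p/3) = −0.75 ln(1 − 0.764359) = −0.75 ln(0.235641)
  = −0.75 × (-1.445446) = 1.084085 substitutions/site.

1.084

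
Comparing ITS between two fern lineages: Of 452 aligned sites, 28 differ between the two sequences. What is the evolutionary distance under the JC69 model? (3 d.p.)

p = 28/452 ≈ 0.061947.
d = −(3/4) ln(1 − 4p/3) = −0.75 ln(1 − 0.082596) = −0.75 ln(0.917404)
  = −0.75 × (-0.086207) = 0.064655 substitutions/site.

0.065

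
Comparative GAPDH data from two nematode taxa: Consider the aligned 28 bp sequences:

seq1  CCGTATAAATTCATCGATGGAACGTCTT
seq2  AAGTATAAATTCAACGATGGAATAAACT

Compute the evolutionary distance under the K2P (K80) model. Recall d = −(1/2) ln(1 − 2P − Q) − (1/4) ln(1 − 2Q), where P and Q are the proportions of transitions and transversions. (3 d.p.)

Of 28 sites, 3 differences are transitions and 5 are transversions, so P = 3/28 ≈ 0.107143 and Q = 5/28 ≈ 0.178571.
Under the Kimura two-parameter model, d = −½ ln(1 − 2P − Q) − ¼ ln(1 − 2Q).
1 − 2P − Q = 0.607143, giving −½ ln(0.607143) = 0.249495.
1 − 2Q = 0.642858, giving −¼ ln(0.642858) = 0.110458.
d = 0.249495 + 0.110458 = 0.359953.

0.360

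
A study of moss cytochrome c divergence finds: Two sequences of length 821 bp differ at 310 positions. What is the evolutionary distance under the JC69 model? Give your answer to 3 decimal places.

0.525

p = 310/821 ≈ 0.377588.
d = −(3/4) ln(1 − 4p/3) = −0.75 ln(1 − 0.503451) = −0.75 ln(0.496549)
  = −0.75 × (-0.700073) = 0.525055 substitutions/site.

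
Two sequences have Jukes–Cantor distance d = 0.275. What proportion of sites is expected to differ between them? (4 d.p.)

p = (3/4)(1 − e^(−4d/3)) = 0.75 × (1 − e^(-0.366667)) = 0.75 × (1 − 0.693040) = 0.230220.

0.2302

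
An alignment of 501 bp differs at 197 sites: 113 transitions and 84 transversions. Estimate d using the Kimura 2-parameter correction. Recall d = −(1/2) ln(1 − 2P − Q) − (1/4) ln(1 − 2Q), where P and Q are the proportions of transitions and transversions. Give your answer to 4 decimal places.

0.5843

P = 113/501 ≈ 0.225549 and Q = 84/501 ≈ 0.167665.
Under the Kimura two-parameter model, d = −½ ln(1 − 2P − Q) − ¼ ln(1 − 2Q).
1 − 2P − Q = 0.381237, giving −½ ln(0.381237) = 0.482167.
1 − 2Q = 0.66467, giving −¼ ln(0.66467) = 0.102116.
d = 0.482167 + 0.102116 = 0.584283.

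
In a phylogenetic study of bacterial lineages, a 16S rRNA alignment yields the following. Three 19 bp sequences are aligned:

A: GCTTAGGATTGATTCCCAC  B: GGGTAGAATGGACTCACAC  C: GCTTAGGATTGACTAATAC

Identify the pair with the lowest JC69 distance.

A–B: 6/19 differ, p = 0.316, d = 0.410.
A–C: 4/19 differ, p = 0.211, d = 0.247.
B–C: 6/19 differ, p = 0.316, d = 0.410.
The smallest distance is between A and C.

A and C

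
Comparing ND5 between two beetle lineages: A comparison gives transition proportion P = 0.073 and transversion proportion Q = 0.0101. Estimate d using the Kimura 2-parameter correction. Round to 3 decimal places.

Under the Kimura two-parameter model, d = −½ ln(1 − 2P − Q) − ¼ ln(1 − 2Q).
1 − 2P − Q = 0.8439, giving −½ ln(0.8439) = 0.084861.
1 − 2Q = 0.9798, giving −¼ ln(0.9798) = 0.005102.
d = 0.084861 + 0.005102 = 0.089963.

0.090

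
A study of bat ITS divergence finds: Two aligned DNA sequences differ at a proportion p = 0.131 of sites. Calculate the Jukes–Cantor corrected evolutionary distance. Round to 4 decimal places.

d = −(3/4) ln(1 − 4p/3) = −0.75 ln(1 − 0.174667) = −0.75 ln(0.825333)
  = −0.75 × (-0.191968) = 0.143976 substitutions/site.

0.1440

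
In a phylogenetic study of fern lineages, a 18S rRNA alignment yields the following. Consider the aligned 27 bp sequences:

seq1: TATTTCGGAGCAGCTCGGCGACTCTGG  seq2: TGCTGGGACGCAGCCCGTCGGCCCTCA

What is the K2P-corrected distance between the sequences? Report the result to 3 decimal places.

Of 27 sites, 7 differences are transitions and 5 are transversions, so P = 7/27 ≈ 0.259259 and Q = 5/27 ≈ 0.185185.
Under the Kimura two-parameter model, d = −½ ln(1 − 2P − Q) − ¼ ln(1 − 2Q).
1 − 2P − Q = 0.296297, giving −½ ln(0.296297) = 0.608196.
1 − 2Q = 0.62963, giving −¼ ln(0.62963) = 0.115656.
d = 0.608196 + 0.115656 = 0.723852.

0.724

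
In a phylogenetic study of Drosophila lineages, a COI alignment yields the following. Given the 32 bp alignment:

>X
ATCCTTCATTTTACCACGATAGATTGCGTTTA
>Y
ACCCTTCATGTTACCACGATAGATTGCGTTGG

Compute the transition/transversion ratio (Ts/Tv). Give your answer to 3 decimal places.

Transitions are A↔G and C↔T; transversions are all other mismatches.
Transitions: 2. Transversions: 2.
R = 2/2 = 1.000.

1.000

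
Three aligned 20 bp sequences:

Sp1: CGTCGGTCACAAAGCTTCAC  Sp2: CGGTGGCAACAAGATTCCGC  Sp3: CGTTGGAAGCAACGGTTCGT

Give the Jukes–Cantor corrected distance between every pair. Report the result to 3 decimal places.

Sp1–Sp2: 9/20 sites differ → p = 0.45, d = −0.75 ln(1 − 0.6) = 0.687218 ≈ 0.687.
Sp1–Sp3: 8/20 sites differ → p = 0.4, d = −0.75 ln(1 − 0.533333) = 0.571605 ≈ 0.572.
Sp2–Sp3: 8/20 sites differ → p = 0.4, d = −0.75 ln(1 − 0.533333) = 0.571605 ≈ 0.572.

d(Sp1,Sp2) = 0.687, d(Sp1,Sp3) = 0.572, d(Sp2,Sp3) = 0.572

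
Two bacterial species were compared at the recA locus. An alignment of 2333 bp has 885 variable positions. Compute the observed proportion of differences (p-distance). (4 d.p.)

0.3793

p = 885/2333 = 0.379339… ≈ 0.3793 (to 4 d.p.).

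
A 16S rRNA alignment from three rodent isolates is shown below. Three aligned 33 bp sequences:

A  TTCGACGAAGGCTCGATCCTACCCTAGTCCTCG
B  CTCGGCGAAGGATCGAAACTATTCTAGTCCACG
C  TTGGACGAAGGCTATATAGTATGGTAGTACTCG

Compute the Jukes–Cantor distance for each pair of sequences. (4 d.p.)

A–B: 8/33 sites differ → p ≈ 0.242424, d = −0.75 ln(1 − 0.323232) = 0.292820 ≈ 0.2928.
A–C: 9/33 sites differ → p ≈ 0.272727, d = −0.75 ln(1 − 0.363636) = 0.338988 ≈ 0.3390.
B–C: 12/33 sites differ → p ≈ 0.363636, d = −0.75 ln(1 − 0.484848) = 0.497470 ≈ 0.4975.

d(A,B) = 0.2928, d(A,C) = 0.3390, d(B,C) = 0.4975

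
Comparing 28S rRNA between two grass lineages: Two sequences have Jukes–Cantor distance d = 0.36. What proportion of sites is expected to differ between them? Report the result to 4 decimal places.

0.2859

p = (3/4)(1 − e^(−4d/3)) = 0.75 × (1 − e^(-0.48)) = 0.75 × (1 − 0.618783) = 0.285913.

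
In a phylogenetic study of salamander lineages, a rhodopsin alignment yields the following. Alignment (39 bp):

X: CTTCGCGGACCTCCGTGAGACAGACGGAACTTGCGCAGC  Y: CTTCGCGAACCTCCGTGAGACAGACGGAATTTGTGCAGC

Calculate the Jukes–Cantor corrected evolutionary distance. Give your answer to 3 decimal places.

The sequences differ at 3 of 39 sites (8, 30, 34), so p = 3/39 ≈ 0.076923.
d = −(3/4) ln(1 − 4p/3) = −0.75 ln(1 − 0.102564) = −0.75 ln(0.897436)
  = −0.75 × (-0.108213) = 0.081160 substitutions/site.

0.081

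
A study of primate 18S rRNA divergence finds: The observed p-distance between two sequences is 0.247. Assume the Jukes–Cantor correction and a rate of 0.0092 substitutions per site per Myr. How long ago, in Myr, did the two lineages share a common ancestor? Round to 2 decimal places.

d = −(3/4) ln(1 − 4p/3) = −0.75 ln(1 − 0.329333) = −0.75 ln(0.670667)
  = −0.75 × (-0.399483) = 0.299612 substitutions/site.
Under a molecular clock d = 2μt, so t = d/(2μ) = 0.299612 / (2 × 0.0092) = 16.28 Myr.

16.28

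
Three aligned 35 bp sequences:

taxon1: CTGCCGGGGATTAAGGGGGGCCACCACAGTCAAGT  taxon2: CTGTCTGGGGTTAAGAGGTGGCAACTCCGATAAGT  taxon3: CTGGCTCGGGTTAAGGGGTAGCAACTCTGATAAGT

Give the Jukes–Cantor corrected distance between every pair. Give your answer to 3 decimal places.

d(taxon1,taxon2) = 0.407, d(taxon1,taxon3) = 0.458, d(taxon2,taxon3) = 0.158

taxon1–taxon2: 11/35 sites differ → p ≈ 0.314286, d = −0.75 ln(1 − 0.419048) = 0.407315 ≈ 0.407.
taxon1–taxon3: 12/35 sites differ → p ≈ 0.342857, d = −0.75 ln(1 − 0.457143) = 0.458182 ≈ 0.458.
taxon2–taxon3: 5/35 sites differ → p ≈ 0.142857, d = −0.75 ln(1 − 0.190476) = 0.158482 ≈ 0.158.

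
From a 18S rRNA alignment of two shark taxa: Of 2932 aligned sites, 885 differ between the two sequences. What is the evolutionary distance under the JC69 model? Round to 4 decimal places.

0.3862

p = 885/2932 ≈ 0.301842.
d = −(3/4) ln(1 − 4p/3) = −0.75 ln(1 − 0.402456) = −0.75 ln(0.597544)
  = −0.75 × (-0.514927) = 0.386195 substitutions/site.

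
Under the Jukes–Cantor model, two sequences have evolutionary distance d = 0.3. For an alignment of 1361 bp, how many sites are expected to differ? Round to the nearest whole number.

337

Invert JC69: p = (3/4)(1 − e^(−4d/3)) = 0.75 × (1 − e^(-0.4)) = 0.75 × (1 − 0.670320) = 0.247260.
Expected differing sites = pL ≈ 0.247260 × 1361 = 336.52086 ≈ 337.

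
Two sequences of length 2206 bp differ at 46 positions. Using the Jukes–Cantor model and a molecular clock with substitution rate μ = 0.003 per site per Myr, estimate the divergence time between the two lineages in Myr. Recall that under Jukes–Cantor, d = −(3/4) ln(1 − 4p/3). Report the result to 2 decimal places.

3.52

p = 46/2206 ≈ 0.020852.
d = −(3/4) ln(1 − 4p/3) = −0.75 ln(1 − 0.027803) = −0.75 ln(0.972197)
  = −0.75 × (-0.028197) = 0.021148 substitutions/site.
Under a molecular clock d = 2μt, so t = d/(2μ) = 0.021148 / (2 × 0.003) = 3.52 Myr.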